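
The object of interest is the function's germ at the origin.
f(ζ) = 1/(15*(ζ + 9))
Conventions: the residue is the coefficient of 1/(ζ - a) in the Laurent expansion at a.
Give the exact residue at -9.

At the order-1 pole -9 set g(ζ) = (ζ - (-9))*f(ζ) = 1/15.
Simple pole: residue = g(a) at a = -9, which is 1/15.

The residue is 1/15.


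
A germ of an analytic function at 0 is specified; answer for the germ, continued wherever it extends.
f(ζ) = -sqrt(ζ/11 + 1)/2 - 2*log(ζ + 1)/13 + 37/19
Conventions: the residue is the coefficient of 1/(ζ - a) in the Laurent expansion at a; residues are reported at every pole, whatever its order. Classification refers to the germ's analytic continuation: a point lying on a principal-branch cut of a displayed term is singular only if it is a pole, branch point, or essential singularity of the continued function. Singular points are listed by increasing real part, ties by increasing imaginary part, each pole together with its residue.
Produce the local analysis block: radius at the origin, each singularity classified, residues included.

Radius of convergence at 0: 1.
At -11: an algebraic (square-root) branch point.
At -1: a logarithmic branch point.

Branch term (-1/2)*sqrt(1 - ζ/(-11)): its argument vanishes at ζ = -11, a square-root branch point, modulus 11.
Branch term (-2/13)*log(1 - ζ/(-1)): its argument vanishes at ζ = -1, a logarithmic branch point, modulus 1.
The radius of convergence is the smallest modulus among the singular points: 1.
List the singular points by increasing real part (a conjugate pair: the negative imaginary part first).


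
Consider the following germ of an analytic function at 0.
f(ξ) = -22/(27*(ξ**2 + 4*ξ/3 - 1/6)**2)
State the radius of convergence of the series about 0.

The radius of convergence is -2/3 + (1/6)*sqrt(22).

Denominator factor (ξ**2 + 4*ξ/3 - 1/6)^2: discriminant 22/9, real irrational roots -2/3 + (1/6)*sqrt(22) and -2/3 - (1/6)*sqrt(22); poles of order 2, moduli -2/3 + (1/6)*sqrt(22) and 2/3 + (1/6)*sqrt(22).
The radius of convergence is the smallest modulus among the singular points: -2/3 + (1/6)*sqrt(22).


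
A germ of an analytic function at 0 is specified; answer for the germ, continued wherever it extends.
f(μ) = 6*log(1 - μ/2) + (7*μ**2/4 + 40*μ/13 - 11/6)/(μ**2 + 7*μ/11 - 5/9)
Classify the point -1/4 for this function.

Denominator factors: μ**2 + 7*μ/11 - 5/9 = -1033/1584 at μ = -1/4 — none vanishes.
Branch term log(1 - μ/(2)): argument at -1/4 is 9/8, nonzero, so -1/4 is not its branch point (a point on a principal cut is still regular for the continued germ).
So the germ continues analytically to -1/4.

The point is a regular point.


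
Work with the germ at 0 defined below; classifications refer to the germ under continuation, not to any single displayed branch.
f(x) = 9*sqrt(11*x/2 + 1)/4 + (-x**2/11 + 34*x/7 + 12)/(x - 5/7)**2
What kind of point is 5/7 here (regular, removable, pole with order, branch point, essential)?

The denominator factor x - 5/7 vanishes at 5/7 and appears to the power 2; the numerator there equals 8313/539, nonzero, and no other factor vanishes.
The branch terms are analytic at this point.
Hence a pole whose order is the multiplicity, 2.

The point is a pole of order 2.


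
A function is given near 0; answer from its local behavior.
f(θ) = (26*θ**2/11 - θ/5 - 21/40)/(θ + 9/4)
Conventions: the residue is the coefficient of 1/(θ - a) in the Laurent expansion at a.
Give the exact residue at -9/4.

At the order-1 pole -9/4 set g(θ) = (θ - (-9/4))*f(θ) = 26*θ**2/11 - θ/5 - 21/40.
Simple pole: residue = g(a) at a = -9/4, which is 654/55.

The residue is 654/55.


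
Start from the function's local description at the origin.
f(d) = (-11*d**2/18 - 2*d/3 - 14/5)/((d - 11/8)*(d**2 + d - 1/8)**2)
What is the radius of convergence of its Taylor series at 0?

The radius of convergence is -1/2 + (1/4)*sqrt(6).

Denominator factor (d**2 + d - 1/8)^2: discriminant 3/2, real irrational roots -1/2 + (1/4)*sqrt(6) and -1/2 - (1/4)*sqrt(6); poles of order 2, moduli -1/2 + (1/4)*sqrt(6) and 1/2 + (1/4)*sqrt(6).
Denominator factor (d - 11/8): pole of order 1 at 11/8, modulus 11/8.
The radius of convergence is the smallest modulus among the singular points: -1/2 + (1/4)*sqrt(6).


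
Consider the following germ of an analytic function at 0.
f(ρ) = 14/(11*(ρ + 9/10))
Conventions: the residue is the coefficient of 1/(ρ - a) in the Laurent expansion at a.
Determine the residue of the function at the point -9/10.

At the order-1 pole -9/10 set g(ρ) = (ρ - (-9/10))*f(ρ) = 14/11.
Simple pole: residue = g(a) at a = -9/10, which is 14/11.

The residue is 14/11.


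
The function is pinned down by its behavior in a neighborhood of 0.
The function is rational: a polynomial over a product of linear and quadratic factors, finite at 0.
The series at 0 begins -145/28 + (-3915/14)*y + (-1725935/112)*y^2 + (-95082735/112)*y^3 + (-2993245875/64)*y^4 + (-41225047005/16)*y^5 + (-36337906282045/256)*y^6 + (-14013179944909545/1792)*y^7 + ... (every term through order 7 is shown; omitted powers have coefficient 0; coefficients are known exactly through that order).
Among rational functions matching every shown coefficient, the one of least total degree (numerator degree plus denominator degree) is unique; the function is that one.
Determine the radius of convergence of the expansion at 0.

No rational of total degree below 4 reproduces all 8 coefficients; solving the [0/4] Pade equations on them gives f(y) = 29/(7*(y + 2)**2*(y**2 + 11*y - 1/5)), whose expansion matches every shown term.
Denominator factor (y + 2)^2: pole of order 2 at -2, modulus 2.
Denominator factor (y**2 + 11*y - 1/5): discriminant 609/5, real irrational roots -11/2 + (1/10)*sqrt(3045) and -11/2 - (1/10)*sqrt(3045); poles of order 1, moduli -11/2 + (1/10)*sqrt(3045) and 11/2 + (1/10)*sqrt(3045).
The radius of convergence is the smallest modulus among the singular points: -11/2 + (1/10)*sqrt(3045).

The radius of convergence is -11/2 + (1/10)*sqrt(3045).


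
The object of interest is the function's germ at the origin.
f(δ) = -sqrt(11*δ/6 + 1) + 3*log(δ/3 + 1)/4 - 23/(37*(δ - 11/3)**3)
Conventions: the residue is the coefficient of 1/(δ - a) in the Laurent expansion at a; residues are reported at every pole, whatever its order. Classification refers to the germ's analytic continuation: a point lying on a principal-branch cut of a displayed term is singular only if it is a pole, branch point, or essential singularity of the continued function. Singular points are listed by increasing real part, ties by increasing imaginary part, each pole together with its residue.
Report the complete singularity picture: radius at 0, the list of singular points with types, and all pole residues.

Denominator factor (δ - 11/3)^3: pole of order 3 at 11/3, modulus 11/3.
Branch term (3/4)*log(1 - δ/(-3)): its argument vanishes at δ = -3, a logarithmic branch point, modulus 3.
Branch term (-1)*sqrt(1 - δ/(-6/11)): its argument vanishes at δ = -6/11, a square-root branch point, modulus 6/11.
The radius of convergence is the smallest modulus among the singular points: 6/11.
The branch terms are analytic at 11/3 and contribute nothing to the residue; only the rational part matters.
At the order-3 pole 11/3 set g(δ) = (δ - (11/3))^3*(rational part) = -23/37.
Order-3 pole: residue = g''(a)/2; g''(11/3) = 0, so the residue is 0.
List the singular points by increasing real part (a conjugate pair: the negative imaginary part first).

Radius of convergence at 0: 6/11.
At -3: a logarithmic branch point.
At -6/11: an algebraic (square-root) branch point.
At 11/3: a pole of order 3; residue 0.


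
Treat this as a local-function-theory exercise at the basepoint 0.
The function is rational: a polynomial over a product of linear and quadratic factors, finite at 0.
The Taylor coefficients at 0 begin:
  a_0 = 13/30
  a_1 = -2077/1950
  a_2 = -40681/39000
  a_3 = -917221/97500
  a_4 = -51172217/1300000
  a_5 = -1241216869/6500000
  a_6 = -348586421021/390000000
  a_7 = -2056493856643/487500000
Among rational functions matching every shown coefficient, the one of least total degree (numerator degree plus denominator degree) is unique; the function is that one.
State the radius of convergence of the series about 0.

The radius of convergence is -9/4 + (1/4)*sqrt(97).

No rational of total degree below 4 reproduces all 8 coefficients; solving the [1/3] Pade equations on them gives f(β) = (30*β/13 - 13/33)/((β + 10/11)*(β**2 + 9*β/2 - 1)), whose expansion matches every shown term.
Denominator factor (β + 10/11): pole of order 1 at -10/11, modulus 10/11.
Denominator factor (β**2 + 9*β/2 - 1): discriminant 97/4, real irrational roots -9/4 + (1/4)*sqrt(97) and -9/4 - (1/4)*sqrt(97); poles of order 1, moduli -9/4 + (1/4)*sqrt(97) and 9/4 + (1/4)*sqrt(97).
The radius of convergence is the smallest modulus among the singular points: -9/4 + (1/4)*sqrt(97).


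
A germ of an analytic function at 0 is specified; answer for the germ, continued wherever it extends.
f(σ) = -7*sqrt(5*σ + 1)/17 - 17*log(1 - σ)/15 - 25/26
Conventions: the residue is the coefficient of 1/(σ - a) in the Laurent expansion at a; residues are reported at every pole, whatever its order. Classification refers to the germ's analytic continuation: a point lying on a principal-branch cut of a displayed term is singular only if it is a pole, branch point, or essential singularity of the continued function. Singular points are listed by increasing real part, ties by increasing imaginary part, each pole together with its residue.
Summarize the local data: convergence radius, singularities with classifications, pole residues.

Branch term (-17/15)*log(1 - σ/(1)): its argument vanishes at σ = 1, a logarithmic branch point, modulus 1.
Branch term (-7/17)*sqrt(1 - σ/(-1/5)): its argument vanishes at σ = -1/5, a square-root branch point, modulus 1/5.
The radius of convergence is the smallest modulus among the singular points: 1/5.
List the singular points by increasing real part (a conjugate pair: the negative imaginary part first).

Radius of convergence at 0: 1/5.
At -1/5: an algebraic (square-root) branch point.
At 1: a logarithmic branch point.


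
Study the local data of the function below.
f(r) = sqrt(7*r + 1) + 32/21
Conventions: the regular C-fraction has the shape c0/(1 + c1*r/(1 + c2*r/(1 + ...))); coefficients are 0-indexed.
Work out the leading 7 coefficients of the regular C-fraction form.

The regular C-fraction coefficients are [53/21, -147/106, 665/212, 371/380, 959/380, 665/548, 1253/548].

Taylor coefficients (expand at 0): a_0 = 53/21, a_1 = 7/2, a_2 = -49/8, a_3 = 343/16, a_4 = -12005/128, a_5 = 117649/256, a_6 = -2470629/1024.
c0 = a_0 = 53/21. Peel one level at a time: if S = 1 + c*r/S' with S'(0) = 1, then c is the r-coefficient of S and S' = c*r/(S - 1).
S_1 = c0/f = 1 + (-147/106)*r + (97755/22472)*r^2 + ...; c1 = -147/106.
S_2 = c1*r/(S_1 - 1) = 1 + (665/212)*r + (-49/16)*r^2 + ...; c2 = 665/212.
S_3 = c2*r/(S_2 - 1) = 1 + (371/380)*r + (-355789/144400)*r^2 + ...; c3 = 371/380.
S_4 = c3*r/(S_3 - 1) = 1 + (959/380)*r + (-49/16)*r^2 + ...; c4 = 959/380.
S_5 = c4*r/(S_4 - 1) = 1 + (665/548)*r + (-833245/300304)*r^2 + ...; c5 = 665/548.
S_6 = c5*r/(S_5 - 1) = 1 + (1253/548)*r + ...; c6 = 1253/548.


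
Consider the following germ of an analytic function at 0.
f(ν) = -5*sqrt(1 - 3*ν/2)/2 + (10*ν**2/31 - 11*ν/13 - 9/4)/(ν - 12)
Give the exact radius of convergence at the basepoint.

The radius of convergence is 2/3.

Denominator factor (ν - 12): pole of order 1 at 12, modulus 12.
Branch term (-5/2)*sqrt(1 - ν/(2/3)): its argument vanishes at ν = 2/3, a square-root branch point, modulus 2/3.
The radius of convergence is the smallest modulus among the singular points: 2/3.


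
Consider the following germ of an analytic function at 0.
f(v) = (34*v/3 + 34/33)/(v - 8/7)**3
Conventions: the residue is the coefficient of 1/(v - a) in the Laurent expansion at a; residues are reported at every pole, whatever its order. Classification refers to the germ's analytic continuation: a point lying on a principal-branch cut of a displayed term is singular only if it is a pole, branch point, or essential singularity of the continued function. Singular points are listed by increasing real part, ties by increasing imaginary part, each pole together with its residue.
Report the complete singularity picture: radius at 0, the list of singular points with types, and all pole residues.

Radius of convergence at 0: 8/7.
At 8/7: a pole of order 3; residue 0.

Denominator factor (v - 8/7)^3: pole of order 3 at 8/7, modulus 8/7.
The radius of convergence is the smallest modulus among the singular points: 8/7.
At the order-3 pole 8/7 set g(v) = (v - (8/7))^3*f(v) = 34*v/3 + 34/33.
Order-3 pole: residue = g''(a)/2; g''(8/7) = 0, so the residue is 0.


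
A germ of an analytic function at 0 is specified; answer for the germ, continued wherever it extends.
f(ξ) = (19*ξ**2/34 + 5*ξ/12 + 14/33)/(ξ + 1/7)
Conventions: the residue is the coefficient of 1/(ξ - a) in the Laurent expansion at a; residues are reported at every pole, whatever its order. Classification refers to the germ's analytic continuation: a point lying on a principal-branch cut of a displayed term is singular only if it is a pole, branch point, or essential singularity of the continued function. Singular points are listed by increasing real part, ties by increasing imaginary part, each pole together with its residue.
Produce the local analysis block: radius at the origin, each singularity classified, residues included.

Denominator factor (ξ + 1/7): pole of order 1 at -1/7, modulus 1/7.
The radius of convergence is the smallest modulus among the singular points: 1/7.
At the order-1 pole -1/7 set g(ξ) = (ξ - (-1/7))*f(ξ) = 19*ξ**2/34 + 5*ξ/12 + 14/33.
Simple pole: residue = g(a) at a = -1/7, which is 41357/109956.

Radius of convergence at 0: 1/7.
At -1/7: a pole of order 1; residue 41357/109956.


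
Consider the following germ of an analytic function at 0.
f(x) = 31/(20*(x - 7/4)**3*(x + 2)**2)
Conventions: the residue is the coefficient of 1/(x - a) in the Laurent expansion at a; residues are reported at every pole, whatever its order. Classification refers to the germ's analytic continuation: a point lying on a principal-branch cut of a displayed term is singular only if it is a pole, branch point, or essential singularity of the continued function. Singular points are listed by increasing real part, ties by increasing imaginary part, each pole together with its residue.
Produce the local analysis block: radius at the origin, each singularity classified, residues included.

Denominator factor (x - 7/4)^3: pole of order 3 at 7/4, modulus 7/4.
Denominator factor (x + 2)^2: pole of order 2 at -2, modulus 2.
The radius of convergence is the smallest modulus among the singular points: 7/4.
At the order-2 pole -2 set g(x) = (x - (-2))^2*f(x) = 31/(20*(x - 7/4)**3).
Order-2 pole: residue = g'(a); g'(-2) = -1984/84375, so the residue is -1984/84375.
At the order-3 pole 7/4 set g(x) = (x - (7/4))^3*f(x) = 31/(20*(x + 2)**2).
Order-3 pole: residue = g''(a)/2; g''(7/4) = 3968/84375, so the residue is 1984/84375.
List the singular points by increasing real part (a conjugate pair: the negative imaginary part first).

Radius of convergence at 0: 7/4.
At -2: a pole of order 2; residue -1984/84375.
At 7/4: a pole of order 3; residue 1984/84375.


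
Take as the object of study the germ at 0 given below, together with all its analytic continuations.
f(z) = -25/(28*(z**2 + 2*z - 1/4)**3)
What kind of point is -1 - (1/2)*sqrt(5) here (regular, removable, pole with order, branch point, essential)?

The point is a pole of order 3.

The denominator factor z**2 + 2*z - 1/4 vanishes at -1 - (1/2)*sqrt(5) and appears to the power 3; the numerator there equals -25/28, nonzero, and no other factor vanishes.
Hence a pole whose order is the multiplicity, 3.


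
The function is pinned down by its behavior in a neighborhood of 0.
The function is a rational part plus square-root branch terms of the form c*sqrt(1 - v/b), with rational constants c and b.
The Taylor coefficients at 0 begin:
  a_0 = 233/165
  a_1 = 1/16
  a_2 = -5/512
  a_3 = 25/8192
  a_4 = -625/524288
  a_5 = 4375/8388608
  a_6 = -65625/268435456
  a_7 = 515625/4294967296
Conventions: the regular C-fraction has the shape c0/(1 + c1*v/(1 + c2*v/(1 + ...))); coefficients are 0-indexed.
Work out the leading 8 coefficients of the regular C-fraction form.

Taylor coefficients (read off): a_0 = 233/165, a_1 = 1/16, a_2 = -5/512, a_3 = 25/8192, a_4 = -625/524288, a_5 = 4375/8388608, a_6 = -65625/268435456, a_7 = 515625/4294967296.
c0 = a_0 = 233/165. Peel one level at a time: if S = 1 + c*v/S' with S'(0) = 1, then c is the v-coefficient of S and S' = c*v/(S - 1).
S_1 = c0/f = 1 + (-165/3728)*v + (246675/27795968)*v^2 + ...; c1 = -165/3728.
S_2 = c1*v/(S_1 - 1) = 1 + (1495/7456)*v + (-25/1024)*v^2 + ...; c2 = 1495/7456.
S_3 = c2*v/(S_2 - 1) = 1 + (1165/9568)*v + (-2126125/91546624)*v^2 + ...; c3 = 1165/9568.
S_4 = c3*v/(S_3 - 1) = 1 + (1825/9568)*v + (-25/1024)*v^2 + ...; c4 = 1825/9568.
S_5 = c4*v/(S_4 - 1) = 1 + (299/2336)*v + (-128869/5456896)*v^2 + ...; c5 = 299/2336.
S_6 = c5*v/(S_5 - 1) = 1 + (431/2336)*v + (-25/1024)*v^2 + ...; c6 = 431/2336.
S_7 = c6*v/(S_6 - 1) = 1 + (1825/13792)*v + ...; c7 = 1825/13792.

The regular C-fraction coefficients are [233/165, -165/3728, 1495/7456, 1165/9568, 1825/9568, 299/2336, 431/2336, 1825/13792].


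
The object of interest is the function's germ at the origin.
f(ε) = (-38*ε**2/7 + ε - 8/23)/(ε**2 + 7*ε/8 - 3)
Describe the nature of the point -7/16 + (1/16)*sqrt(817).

The point is a pole of order 1.

The denominator factor ε**2 + 7*ε/8 - 3 vanishes at -7/16 + (1/16)*sqrt(817) and appears to the power 1; the numerator there equals -197313/10304 + (23/64)*sqrt(817), nonzero, and no other factor vanishes.
Hence a pole whose order is the multiplicity, 1.


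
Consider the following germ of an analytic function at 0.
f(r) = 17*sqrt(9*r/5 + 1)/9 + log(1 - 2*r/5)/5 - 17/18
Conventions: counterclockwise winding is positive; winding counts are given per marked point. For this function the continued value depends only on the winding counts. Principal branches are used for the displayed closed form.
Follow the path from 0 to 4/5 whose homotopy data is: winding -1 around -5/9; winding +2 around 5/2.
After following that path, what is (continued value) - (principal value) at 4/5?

The rational part is single-valued and drops out of the difference; each branch term changes only by its own monodromy.
(17/9)*sqrt(1 - r/(-5/9)): winding -1 is odd, the square root flips sign, contributing -2*(17/9)*sqrt(1 - (4/5)/(-5/9)) = -2*(17/9)*sqrt(61/25) = -(34/45)*sqrt(61).
(1/5)*log(1 - r/(5/2)): each positive loop around 5/2 adds 2*pi*i to the log, so winding +2 contributes (1/5)*(2)*2*pi*i = (4/5)*pi*i.
Summing the contributions at r = 4/5 gives (-(34/45)*sqrt(61)) + ((4/5)*pi)*i.

Continued minus principal equals (-(34/45)*sqrt(61)) + ((4/5)*pi)*i.


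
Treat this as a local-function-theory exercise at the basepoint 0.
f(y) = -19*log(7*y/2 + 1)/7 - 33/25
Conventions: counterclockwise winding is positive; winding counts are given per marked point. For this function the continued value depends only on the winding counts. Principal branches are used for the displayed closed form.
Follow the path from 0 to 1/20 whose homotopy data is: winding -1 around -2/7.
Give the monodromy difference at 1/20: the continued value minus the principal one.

The rational part is single-valued and drops out of the difference; each branch term changes only by its own monodromy.
(-19/7)*log(1 - y/(-2/7)): each positive loop around -2/7 adds 2*pi*i to the log, so winding -1 contributes (-19/7)*(-1)*2*pi*i = (38/7)*pi*i.
Summing the contributions at y = 1/20 gives (38/7)*pi*i.

Continued minus principal equals (38/7)*pi*i.


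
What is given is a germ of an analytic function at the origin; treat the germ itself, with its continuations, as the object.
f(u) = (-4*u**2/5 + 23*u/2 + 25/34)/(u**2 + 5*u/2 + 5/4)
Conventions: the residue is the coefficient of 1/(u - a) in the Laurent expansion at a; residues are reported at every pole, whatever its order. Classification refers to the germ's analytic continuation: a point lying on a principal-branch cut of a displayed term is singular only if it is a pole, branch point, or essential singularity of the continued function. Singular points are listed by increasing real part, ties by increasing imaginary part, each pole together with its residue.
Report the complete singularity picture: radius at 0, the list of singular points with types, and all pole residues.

Radius of convergence at 0: 5/4 - (1/4)*sqrt(5).
At -5/4 - (1/4)*sqrt(5): a pole of order 1; residue 27/4 + (2059/340)*sqrt(5).
At -5/4 + (1/4)*sqrt(5): a pole of order 1; residue 27/4 - (2059/340)*sqrt(5).

Denominator factor (u**2 + 5*u/2 + 5/4): discriminant 5/4, real irrational roots -5/4 + (1/4)*sqrt(5) and -5/4 - (1/4)*sqrt(5); poles of order 1, moduli 5/4 - (1/4)*sqrt(5) and 5/4 + (1/4)*sqrt(5).
The radius of convergence is the smallest modulus among the singular points: 5/4 - (1/4)*sqrt(5).
The factor u**2 + 5*u/2 + 5/4 splits as (u - a)(u - a') with a = -5/4 - (1/4)*sqrt(5), a' = -5/4 + (1/4)*sqrt(5). At the order-1 pole a set g(u) = (u - a)*f(u) = [-4*u**2/5 + 23*u/2 + 25/34] / (u - a').
Simple pole: residue = g(a) at a = -5/4 - (1/4)*sqrt(5), which is 27/4 + (2059/340)*sqrt(5).
The factor u**2 + 5*u/2 + 5/4 splits as (u - a)(u - a') with a = -5/4 + (1/4)*sqrt(5), a' = -5/4 - (1/4)*sqrt(5). At the order-1 pole a set g(u) = (u - a)*f(u) = [-4*u**2/5 + 23*u/2 + 25/34] / (u - a').
Simple pole: residue = g(a) at a = -5/4 + (1/4)*sqrt(5), which is 27/4 - (2059/340)*sqrt(5).
List the singular points by increasing real part (a conjugate pair: the negative imaginary part first).


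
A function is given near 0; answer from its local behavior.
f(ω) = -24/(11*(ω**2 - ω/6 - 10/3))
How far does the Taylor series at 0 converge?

Denominator factor (ω**2 - ω/6 - 10/3): discriminant 481/36, real irrational roots 1/12 + (1/12)*sqrt(481) and 1/12 - (1/12)*sqrt(481); poles of order 1, moduli 1/12 + (1/12)*sqrt(481) and -1/12 + (1/12)*sqrt(481).
The radius of convergence is the smallest modulus among the singular points: -1/12 + (1/12)*sqrt(481).

The radius of convergence is -1/12 + (1/12)*sqrt(481).


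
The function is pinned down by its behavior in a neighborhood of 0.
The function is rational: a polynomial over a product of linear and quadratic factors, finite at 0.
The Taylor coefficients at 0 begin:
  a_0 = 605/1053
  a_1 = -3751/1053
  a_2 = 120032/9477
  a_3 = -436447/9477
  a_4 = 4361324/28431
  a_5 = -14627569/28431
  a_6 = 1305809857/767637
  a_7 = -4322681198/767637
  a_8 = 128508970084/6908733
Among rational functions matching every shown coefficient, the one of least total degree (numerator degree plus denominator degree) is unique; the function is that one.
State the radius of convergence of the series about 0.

The radius of convergence is -3/2 + (1/2)*sqrt(13).

No rational of total degree below 7 reproduces all 9 coefficients; solving the [1/6] Pade equations on them gives f(θ) = (16*θ/13 - 5/13)/((θ**2 - 9/11)**2*(θ**2 - 3*θ - 1)), whose expansion matches every shown term.
Denominator factor (θ**2 - 3*θ - 1): discriminant 13, real irrational roots 3/2 + (1/2)*sqrt(13) and 3/2 - (1/2)*sqrt(13); poles of order 1, moduli 3/2 + (1/2)*sqrt(13) and -3/2 + (1/2)*sqrt(13).
Denominator factor (θ**2 - 9/11)^2: discriminant 36/11, real irrational roots (3/11)*sqrt(11) and -(3/11)*sqrt(11); poles of order 2, moduli (3/11)*sqrt(11) and (3/11)*sqrt(11).
The radius of convergence is the smallest modulus among the singular points: -3/2 + (1/2)*sqrt(13).


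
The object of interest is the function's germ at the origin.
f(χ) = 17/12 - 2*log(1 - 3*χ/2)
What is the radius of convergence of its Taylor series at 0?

The radius of convergence is 2/3.

Branch term (-2)*log(1 - χ/(2/3)): its argument vanishes at χ = 2/3, a logarithmic branch point, modulus 2/3.
The radius of convergence is the smallest modulus among the singular points: 2/3.


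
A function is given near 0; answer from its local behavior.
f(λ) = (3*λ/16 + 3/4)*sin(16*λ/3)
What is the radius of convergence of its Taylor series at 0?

The factor sin(16*λ/3) is entire and contributes no finite singular point.
The polynomial part has no poles.
No finite singular points: the Taylor series at 0 converges everywhere.

The radius of convergence is infinite.


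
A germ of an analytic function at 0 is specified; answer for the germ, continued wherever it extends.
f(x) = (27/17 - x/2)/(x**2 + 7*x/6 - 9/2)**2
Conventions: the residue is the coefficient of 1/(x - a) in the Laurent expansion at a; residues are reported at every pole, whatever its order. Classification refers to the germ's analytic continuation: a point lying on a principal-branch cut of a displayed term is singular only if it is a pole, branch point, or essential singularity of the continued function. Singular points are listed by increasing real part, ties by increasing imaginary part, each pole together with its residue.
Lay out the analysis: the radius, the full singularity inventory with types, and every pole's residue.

Denominator factor (x**2 + 7*x/6 - 9/2)^2: discriminant 697/36, real irrational roots -7/12 + (1/12)*sqrt(697) and -7/12 - (1/12)*sqrt(697); poles of order 2, moduli -7/12 + (1/12)*sqrt(697) and 7/12 + (1/12)*sqrt(697).
The radius of convergence is the smallest modulus among the singular points: -7/12 + (1/12)*sqrt(697).
The factor x**2 + 7*x/6 - 9/2 splits as (x - a)(x - a') with a = -7/12 - (1/12)*sqrt(697), a' = -7/12 + (1/12)*sqrt(697). At the order-2 pole a set g(x) = (x - a)^2*f(x) = [27/17 - x/2] / (x - a')^2.
Order-2 pole: residue = g'(a); g'(-7/12 - (1/12)*sqrt(697)) = (13806/8258753)*sqrt(697), so the residue is (13806/8258753)*sqrt(697).
The factor x**2 + 7*x/6 - 9/2 splits as (x - a)(x - a') with a = -7/12 + (1/12)*sqrt(697), a' = -7/12 - (1/12)*sqrt(697). At the order-2 pole a set g(x) = (x - a)^2*f(x) = [27/17 - x/2] / (x - a')^2.
Order-2 pole: residue = g'(a); g'(-7/12 + (1/12)*sqrt(697)) = -(13806/8258753)*sqrt(697), so the residue is -(13806/8258753)*sqrt(697).
List the singular points by increasing real part (a conjugate pair: the negative imaginary part first).

Radius of convergence at 0: -7/12 + (1/12)*sqrt(697).
At -7/12 - (1/12)*sqrt(697): a pole of order 2; residue (13806/8258753)*sqrt(697).
At -7/12 + (1/12)*sqrt(697): a pole of order 2; residue -(13806/8258753)*sqrt(697).


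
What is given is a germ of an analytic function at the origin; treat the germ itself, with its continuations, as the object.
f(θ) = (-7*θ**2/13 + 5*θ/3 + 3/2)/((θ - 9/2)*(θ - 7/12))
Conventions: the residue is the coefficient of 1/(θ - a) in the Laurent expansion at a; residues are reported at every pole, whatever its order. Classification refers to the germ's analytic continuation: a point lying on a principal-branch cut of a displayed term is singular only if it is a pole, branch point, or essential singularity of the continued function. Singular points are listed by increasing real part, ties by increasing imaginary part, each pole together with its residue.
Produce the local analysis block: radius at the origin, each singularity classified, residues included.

Denominator factor (θ - 9/2): pole of order 1 at 9/2, modulus 9/2.
Denominator factor (θ - 7/12): pole of order 1 at 7/12, modulus 7/12.
The radius of convergence is the smallest modulus among the singular points: 7/12.
At the order-1 pole 7/12 set g(θ) = (θ - (7/12))*f(θ) = (-7*θ**2/13 + 5*θ/3 + 3/2)/(θ - 9/2).
Simple pole: residue = g(a) at a = 7/12, which is -4285/7332.
At the order-1 pole 9/2 set g(θ) = (θ - (9/2))*f(θ) = (-7*θ**2/13 + 5*θ/3 + 3/2)/(θ - 7/12).
Simple pole: residue = g(a) at a = 9/2, which is -297/611.
List the singular points by increasing real part (a conjugate pair: the negative imaginary part first).

Radius of convergence at 0: 7/12.
At 7/12: a pole of order 1; residue -4285/7332.
At 9/2: a pole of order 1; residue -297/611.


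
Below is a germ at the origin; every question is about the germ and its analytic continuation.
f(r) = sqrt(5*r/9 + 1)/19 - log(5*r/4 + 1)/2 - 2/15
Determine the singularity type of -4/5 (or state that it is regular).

The term (-1/2)*log(1 - r/(-4/5)) has argument 1 - -4/5/(-4/5) = 0 at -4/5: a logarithmic (infinitely-sheeted) branch point; the remaining terms are analytic or single-valued there.

The point is a logarithmic branch point.


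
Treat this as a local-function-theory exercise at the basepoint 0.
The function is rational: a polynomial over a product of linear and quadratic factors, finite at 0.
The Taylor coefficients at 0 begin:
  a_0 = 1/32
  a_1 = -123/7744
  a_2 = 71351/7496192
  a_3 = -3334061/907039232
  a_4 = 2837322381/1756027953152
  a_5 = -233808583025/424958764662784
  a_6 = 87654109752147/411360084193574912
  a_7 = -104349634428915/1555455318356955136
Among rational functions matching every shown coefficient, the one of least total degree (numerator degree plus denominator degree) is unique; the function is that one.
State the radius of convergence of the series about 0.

The radius of convergence is -5/11 + (2/11)*sqrt(339).

No rational of total degree below 6 reproduces all 8 coefficients; solving the [1/5] Pade equations on them gives f(h) = (-7*h/2 - 22)/((h + 4)**3*(h**2 + 10*h/11 - 11)), whose expansion matches every shown term.
Denominator factor (h**2 + 10*h/11 - 11): discriminant 5424/121, real irrational roots -5/11 + (2/11)*sqrt(339) and -5/11 - (2/11)*sqrt(339); poles of order 1, moduli -5/11 + (2/11)*sqrt(339) and 5/11 + (2/11)*sqrt(339).
Denominator factor (h + 4)^3: pole of order 3 at -4, modulus 4.
The radius of convergence is the smallest modulus among the singular points: -5/11 + (2/11)*sqrt(339).


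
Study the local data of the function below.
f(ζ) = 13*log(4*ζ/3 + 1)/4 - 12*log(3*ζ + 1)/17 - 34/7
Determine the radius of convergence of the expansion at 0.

Branch term (13/4)*log(1 - ζ/(-3/4)): its argument vanishes at ζ = -3/4, a logarithmic branch point, modulus 3/4.
Branch term (-12/17)*log(1 - ζ/(-1/3)): its argument vanishes at ζ = -1/3, a logarithmic branch point, modulus 1/3.
The radius of convergence is the smallest modulus among the singular points: 1/3.

The radius of convergence is 1/3.


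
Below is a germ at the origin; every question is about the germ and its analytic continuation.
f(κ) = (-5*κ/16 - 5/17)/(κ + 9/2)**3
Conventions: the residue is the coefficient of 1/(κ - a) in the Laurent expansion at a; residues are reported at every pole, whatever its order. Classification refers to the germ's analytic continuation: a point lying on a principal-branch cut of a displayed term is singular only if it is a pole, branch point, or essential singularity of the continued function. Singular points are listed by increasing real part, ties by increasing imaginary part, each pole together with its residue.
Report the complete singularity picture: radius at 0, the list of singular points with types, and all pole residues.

Radius of convergence at 0: 9/2.
At -9/2: a pole of order 3; residue 0.

Denominator factor (κ + 9/2)^3: pole of order 3 at -9/2, modulus 9/2.
The radius of convergence is the smallest modulus among the singular points: 9/2.
At the order-3 pole -9/2 set g(κ) = (κ - (-9/2))^3*f(κ) = -5*κ/16 - 5/17.
Order-3 pole: residue = g''(a)/2; g''(-9/2) = 0, so the residue is 0.


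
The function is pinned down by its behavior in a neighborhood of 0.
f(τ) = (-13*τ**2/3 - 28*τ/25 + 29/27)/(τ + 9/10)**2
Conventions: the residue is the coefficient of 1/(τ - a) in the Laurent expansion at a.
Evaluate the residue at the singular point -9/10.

The residue is 167/25.

At the order-2 pole -9/10 set g(τ) = (τ - (-9/10))^2*f(τ) = -13*τ**2/3 - 28*τ/25 + 29/27.
Order-2 pole: residue = g'(a); g'(-9/10) = 167/25, so the residue is 167/25.


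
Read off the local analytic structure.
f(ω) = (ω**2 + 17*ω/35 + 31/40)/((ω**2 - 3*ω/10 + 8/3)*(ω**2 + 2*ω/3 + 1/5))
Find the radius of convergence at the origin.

The radius of convergence is (1/5)*sqrt(5).

Denominator factor (ω**2 + 2*ω/3 + 1/5): discriminant -16/45, complex-conjugate roots (-1/3) + ((2/15)*sqrt(5))*i and (-1/3) - ((2/15)*sqrt(5))*i; poles of order 1, moduli (1/5)*sqrt(5) and (1/5)*sqrt(5).
Denominator factor (ω**2 - 3*ω/10 + 8/3): discriminant -3173/300, complex-conjugate roots (3/20) + ((1/60)*sqrt(9519))*i and (3/20) - ((1/60)*sqrt(9519))*i; poles of order 1, moduli (2/3)*sqrt(6) and (2/3)*sqrt(6).
The radius of convergence is the smallest modulus among the singular points: (1/5)*sqrt(5).


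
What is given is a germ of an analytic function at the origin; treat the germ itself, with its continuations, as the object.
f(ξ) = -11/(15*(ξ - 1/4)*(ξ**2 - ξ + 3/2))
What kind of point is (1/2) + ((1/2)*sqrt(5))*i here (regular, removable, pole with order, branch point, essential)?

The point is a pole of order 1.

The denominator factor ξ**2 - ξ + 3/2 vanishes at (1/2) + ((1/2)*sqrt(5))*i and appears to the power 1; the numerator there equals -11/15, nonzero, and no other factor vanishes.
Hence a pole whose order is the multiplicity, 1.


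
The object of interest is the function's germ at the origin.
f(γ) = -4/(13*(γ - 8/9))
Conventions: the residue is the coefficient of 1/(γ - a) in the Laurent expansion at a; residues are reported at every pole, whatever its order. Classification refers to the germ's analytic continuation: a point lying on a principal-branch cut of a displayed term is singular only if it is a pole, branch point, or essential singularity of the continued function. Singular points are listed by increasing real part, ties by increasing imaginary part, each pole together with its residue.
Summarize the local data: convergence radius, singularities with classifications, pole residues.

Radius of convergence at 0: 8/9.
At 8/9: a pole of order 1; residue -4/13.

Denominator factor (γ - 8/9): pole of order 1 at 8/9, modulus 8/9.
The radius of convergence is the smallest modulus among the singular points: 8/9.
At the order-1 pole 8/9 set g(γ) = (γ - (8/9))*f(γ) = -4/13.
Simple pole: residue = g(a) at a = 8/9, which is -4/13.


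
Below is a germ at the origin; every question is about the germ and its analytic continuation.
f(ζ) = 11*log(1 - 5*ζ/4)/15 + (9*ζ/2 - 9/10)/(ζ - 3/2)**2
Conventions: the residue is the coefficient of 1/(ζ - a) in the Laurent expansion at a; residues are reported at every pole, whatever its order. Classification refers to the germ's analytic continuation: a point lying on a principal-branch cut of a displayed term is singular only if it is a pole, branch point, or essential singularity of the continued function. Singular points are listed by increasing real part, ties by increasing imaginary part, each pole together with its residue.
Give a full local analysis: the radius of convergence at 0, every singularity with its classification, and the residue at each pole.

Denominator factor (ζ - 3/2)^2: pole of order 2 at 3/2, modulus 3/2.
Branch term (11/15)*log(1 - ζ/(4/5)): its argument vanishes at ζ = 4/5, a logarithmic branch point, modulus 4/5.
The radius of convergence is the smallest modulus among the singular points: 4/5.
The branch term is analytic at 3/2 and contributes nothing to the residue; only the rational part matters.
At the order-2 pole 3/2 set g(ζ) = (ζ - (3/2))^2*(rational part) = 9*ζ/2 - 9/10.
Order-2 pole: residue = g'(a); g'(3/2) = 9/2, so the residue is 9/2.
List the singular points by increasing real part (a conjugate pair: the negative imaginary part first).

Radius of convergence at 0: 4/5.
At 4/5: a logarithmic branch point.
At 3/2: a pole of order 2; residue 9/2.


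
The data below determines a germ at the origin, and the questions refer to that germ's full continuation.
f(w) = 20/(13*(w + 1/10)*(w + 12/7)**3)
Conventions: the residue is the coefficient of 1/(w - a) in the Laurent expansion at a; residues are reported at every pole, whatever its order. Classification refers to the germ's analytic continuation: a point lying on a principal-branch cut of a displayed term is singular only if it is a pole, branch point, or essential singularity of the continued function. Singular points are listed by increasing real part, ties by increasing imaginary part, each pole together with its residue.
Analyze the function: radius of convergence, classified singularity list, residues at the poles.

Radius of convergence at 0: 1/10.
At -12/7: a pole of order 3; residue -6860000/18757661.
At -1/10: a pole of order 1; residue 6860000/18757661.

Denominator factor (w + 1/10): pole of order 1 at -1/10, modulus 1/10.
Denominator factor (w + 12/7)^3: pole of order 3 at -12/7, modulus 12/7.
The radius of convergence is the smallest modulus among the singular points: 1/10.
At the order-3 pole -12/7 set g(w) = (w - (-12/7))^3*f(w) = 20/(13*(w + 1/10)).
Order-3 pole: residue = g''(a)/2; g''(-12/7) = -13720000/18757661, so the residue is -6860000/18757661.
At the order-1 pole -1/10 set g(w) = (w - (-1/10))*f(w) = 20/(13*(w + 12/7)**3).
Simple pole: residue = g(a) at a = -1/10, which is 6860000/18757661.
List the singular points by increasing real part (a conjugate pair: the negative imaginary part first).


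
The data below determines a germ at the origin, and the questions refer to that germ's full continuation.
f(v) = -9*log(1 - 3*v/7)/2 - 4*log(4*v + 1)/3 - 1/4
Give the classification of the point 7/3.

The term (-9/2)*log(1 - v/(7/3)) has argument 1 - 7/3/(7/3) = 0 at 7/3: a logarithmic (infinitely-sheeted) branch point; the remaining terms are analytic or single-valued there.

The point is a logarithmic branch point.


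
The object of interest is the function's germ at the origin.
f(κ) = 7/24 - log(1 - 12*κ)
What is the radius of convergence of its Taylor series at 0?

Branch term (-1)*log(1 - κ/(1/12)): its argument vanishes at κ = 1/12, a logarithmic branch point, modulus 1/12.
The radius of convergence is the smallest modulus among the singular points: 1/12.

The radius of convergence is 1/12.


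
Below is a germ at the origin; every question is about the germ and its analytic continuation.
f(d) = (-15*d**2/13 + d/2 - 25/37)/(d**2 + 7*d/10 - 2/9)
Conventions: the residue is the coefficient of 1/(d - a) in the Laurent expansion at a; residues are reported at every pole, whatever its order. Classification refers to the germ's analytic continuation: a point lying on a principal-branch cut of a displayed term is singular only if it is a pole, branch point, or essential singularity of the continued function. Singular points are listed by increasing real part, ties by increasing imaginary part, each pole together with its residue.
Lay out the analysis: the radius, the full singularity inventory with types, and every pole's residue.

Denominator factor (d**2 + 7*d/10 - 2/9): discriminant 1241/900, real irrational roots -7/20 + (1/60)*sqrt(1241) and -7/20 - (1/60)*sqrt(1241); poles of order 1, moduli -7/20 + (1/60)*sqrt(1241) and 7/20 + (1/60)*sqrt(1241).
The radius of convergence is the smallest modulus among the singular points: -7/20 + (1/60)*sqrt(1241).
The factor d**2 + 7*d/10 - 2/9 splits as (d - a)(d - a') with a = -7/20 - (1/60)*sqrt(1241), a' = -7/20 + (1/60)*sqrt(1241). At the order-1 pole a set g(d) = (d - a)*f(d) = [-15*d**2/13 + d/2 - 25/37] / (d - a').
Simple pole: residue = g(a) at a = -7/20 - (1/60)*sqrt(1241), which is 17/26 + (40109/1193842)*sqrt(1241).
The factor d**2 + 7*d/10 - 2/9 splits as (d - a)(d - a') with a = -7/20 + (1/60)*sqrt(1241), a' = -7/20 - (1/60)*sqrt(1241). At the order-1 pole a set g(d) = (d - a)*f(d) = [-15*d**2/13 + d/2 - 25/37] / (d - a').
Simple pole: residue = g(a) at a = -7/20 + (1/60)*sqrt(1241), which is 17/26 - (40109/1193842)*sqrt(1241).
List the singular points by increasing real part (a conjugate pair: the negative imaginary part first).

Radius of convergence at 0: -7/20 + (1/60)*sqrt(1241).
At -7/20 - (1/60)*sqrt(1241): a pole of order 1; residue 17/26 + (40109/1193842)*sqrt(1241).
At -7/20 + (1/60)*sqrt(1241): a pole of order 1; residue 17/26 - (40109/1193842)*sqrt(1241).
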